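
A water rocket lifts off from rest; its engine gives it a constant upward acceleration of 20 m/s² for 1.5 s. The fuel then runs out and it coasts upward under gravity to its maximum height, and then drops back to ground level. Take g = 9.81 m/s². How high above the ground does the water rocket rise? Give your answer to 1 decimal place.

Phase 1 (powered ascent): v₀ = 0 m/s, a = 20 m/s².
v = v₀ + at = 0 + (20)(1.5) = 30.0 m/s
Δx = v₀t + ½at² = 0·1.5 + 0.5·20·1.5² = 22.5 m

Phase 2 (coasting upward): v₀ = 30.0 m/s, a = -9.81 m/s².
v = v₀ + at → t = (0 − 30.0) / -9.81 = 3.06 s
v² = v₀² + 2aΔx → Δx = (0² − 30.0²)/(2·-9.81) = 45.9 m
Maximum height = 22.5 + 45.9 = 68.4 m

68.4 m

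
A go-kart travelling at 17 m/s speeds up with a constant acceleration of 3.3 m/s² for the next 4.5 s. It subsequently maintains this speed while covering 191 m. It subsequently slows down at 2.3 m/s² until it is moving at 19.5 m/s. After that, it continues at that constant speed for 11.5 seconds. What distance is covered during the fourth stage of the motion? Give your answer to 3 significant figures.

224 m

Phase 1 (accelerating): v₀ = 17.0 m/s, a = 3.3 m/s².
v = v₀ + at = 17.0 + (3.3)(4.5) = 31.9 m/s
Δx = v₀t + ½at² = 17.0·4.5 + 0.5·3.3·4.5² = 110 m

Phase 2 (constant speed): v₀ = 31.9 m/s, a = 0 m/s².
Constant speed: t = d/v = 191/31.9 = 6.00 s

Phase 3 (decelerating): v₀ = 31.9 m/s, a = -2.3 m/s².
v = v₀ + at → t = (19.5 − 31.9) / -2.3 = 5.37 s
v² = v₀² + 2aΔx → Δx = (19.5² − 31.9²)/(2·-2.3) = 138 m

Phase 4 (constant speed): v₀ = 19.5 m/s, a = 0 m/s².
v = v₀ + at = 19.5 + (0)(11.5) = 19.5 m/s
Δx = v₀t + ½at² = 19.5·11.5 + 0.5·0·11.5² = 224 m
Distance in phase 4 = 224 m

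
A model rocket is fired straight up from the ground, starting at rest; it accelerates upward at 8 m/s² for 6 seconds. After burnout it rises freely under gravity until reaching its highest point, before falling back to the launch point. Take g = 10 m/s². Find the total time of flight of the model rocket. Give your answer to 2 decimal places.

Phase 1 (powered ascent): v₀ = 0 m/s, a = 8 m/s².
v = v₀ + at = 0 + (8)(6) = 48.0 m/s
Δx = v₀t + ½at² = 0·6 + 0.5·8·6² = 144 m

Phase 2 (coasting upward): v₀ = 48.0 m/s, a = -10 m/s².
v = v₀ + at → t = (0 − 48.0) / -10 = 4.80 s
v² = v₀² + 2aΔx → Δx = (0² − 48.0²)/(2·-10) = 115 m

Phase 3 (free fall): v₀ = 0 m/s, a = -10 m/s².
Falls 259 m from rest: t = √(2·259/10) = 7.20 s; v = g·t = 72.0 m/s.
Total time = 6.00 + 4.80 + 7.20 = 18.0 s

18.00 s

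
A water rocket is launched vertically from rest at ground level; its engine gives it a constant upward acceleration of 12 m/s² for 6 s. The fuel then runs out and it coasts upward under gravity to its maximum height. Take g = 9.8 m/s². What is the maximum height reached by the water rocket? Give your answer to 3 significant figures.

480 m

Phase 1 (powered ascent): v₀ = 0 m/s, a = 12 m/s².
v = v₀ + at = 0 + (12)(6) = 72.0 m/s
Δx = v₀t + ½at² = 0·6 + 0.5·12·6² = 216 m

Phase 2 (coasting upward): v₀ = 72.0 m/s, a = -9.8 m/s².
v = v₀ + at → t = (0 − 72.0) / -9.8 = 7.35 s
v² = v₀² + 2aΔx → Δx = (0² − 72.0²)/(2·-9.8) = 264 m
Maximum height = 216 + 264 = 480 m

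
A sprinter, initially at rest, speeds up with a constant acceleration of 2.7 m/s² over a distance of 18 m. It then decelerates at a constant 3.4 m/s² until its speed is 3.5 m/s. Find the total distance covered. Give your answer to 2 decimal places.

30.49 m

Phase 1 (accelerating): v₀ = 0 m/s, a = 2.7 m/s².
v² = v₀² + 2aΔx = 0² + 2·2.7·18 = 97.2 → v = 9.86 m/s
t = (v − v₀)/a = (9.86 − 0)/2.7 = 3.65 s

Phase 2 (decelerating): v₀ = 9.86 m/s, a = -3.4 m/s².
v = v₀ + at → t = (3.5 − 9.86) / -3.4 = 1.87 s
v² = v₀² + 2aΔx → Δx = (3.5² − 9.86²)/(2·-3.4) = 12.5 m
Total distance = 18.0 + 12.5 = 30.5 m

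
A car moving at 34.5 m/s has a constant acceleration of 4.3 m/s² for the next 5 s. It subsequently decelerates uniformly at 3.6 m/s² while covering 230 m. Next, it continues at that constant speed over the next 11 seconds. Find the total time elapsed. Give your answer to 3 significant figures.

20.9 s

Phase 1 (accelerating): v₀ = 34.5 m/s, a = 4.3 m/s².
v = v₀ + at = 34.5 + (4.3)(5) = 56.0 m/s
Δx = v₀t + ½at² = 34.5·5 + 0.5·4.3·5² = 226 m

Phase 2 (decelerating): v₀ = 56.0 m/s, a = -3.6 m/s².
v² = v₀² + 2aΔx = 56.0² + 2·-3.6·230 = 1480 → v = 38.5 m/s
t = (v − v₀)/a = (38.5 − 56.0)/-3.6 = 4.87 s

Phase 3 (constant speed): v₀ = 38.5 m/s, a = 0 m/s².
v = v₀ + at = 38.5 + (0)(11) = 38.5 m/s
Δx = v₀t + ½at² = 38.5·11 + 0.5·0·11² = 423 m
Total time = 5.00 + 4.87 + 11.0 = 20.9 s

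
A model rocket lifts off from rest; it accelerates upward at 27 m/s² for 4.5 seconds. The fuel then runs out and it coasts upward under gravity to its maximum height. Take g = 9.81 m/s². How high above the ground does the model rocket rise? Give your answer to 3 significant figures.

Phase 1 (powered ascent): v₀ = 0 m/s, a = 27 m/s².
v = v₀ + at = 0 + (27)(4.5) = 122 m/s
Δx = v₀t + ½at² = 0·4.5 + 0.5·27·4.5² = 273 m

Phase 2 (coasting upward): v₀ = 122 m/s, a = -9.81 m/s².
v = v₀ + at → t = (0 − 122) / -9.81 = 12.4 s
v² = v₀² + 2aΔx → Δx = (0² − 122²)/(2·-9.81) = 752 m
Maximum height = 273 + 752 = 1030 m

1030 m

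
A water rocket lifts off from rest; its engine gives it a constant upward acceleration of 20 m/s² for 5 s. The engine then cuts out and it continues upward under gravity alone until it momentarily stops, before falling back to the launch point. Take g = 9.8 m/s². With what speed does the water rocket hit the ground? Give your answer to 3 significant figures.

Phase 1 (powered ascent): v₀ = 0 m/s, a = 20 m/s².
v = v₀ + at = 0 + (20)(5) = 100 m/s
Δx = v₀t + ½at² = 0·5 + 0.5·20·5² = 250 m

Phase 2 (coasting upward): v₀ = 100 m/s, a = -9.8 m/s².
v = v₀ + at → t = (0 − 100) / -9.8 = 10.2 s
v² = v₀² + 2aΔx → Δx = (0² − 100²)/(2·-9.8) = 510 m

Phase 3 (free fall): v₀ = 0 m/s, a = -9.8 m/s².
Falls 760 m from rest: t = √(2·760/9.8) = 12.5 s; v = g·t = 122 m/s.
Impact speed = 122 m/s

122 m/s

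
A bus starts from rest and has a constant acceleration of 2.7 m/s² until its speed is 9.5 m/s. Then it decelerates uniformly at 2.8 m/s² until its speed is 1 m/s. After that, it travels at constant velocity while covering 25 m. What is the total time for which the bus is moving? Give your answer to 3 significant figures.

31.6 s

Phase 1 (accelerating): v₀ = 0 m/s, a = 2.7 m/s².
v = v₀ + at → t = (9.5 − 0) / 2.7 = 3.52 s
v² = v₀² + 2aΔx → Δx = (9.5² − 0²)/(2·2.7) = 16.7 m

Phase 2 (decelerating): v₀ = 9.50 m/s, a = -2.8 m/s².
v = v₀ + at → t = (1 − 9.50) / -2.8 = 3.04 s
v² = v₀² + 2aΔx → Δx = (1² − 9.50²)/(2·-2.8) = 15.9 m

Phase 3 (constant speed): v₀ = 1.00 m/s, a = 0 m/s².
Constant speed: t = d/v = 25/1.00 = 25.0 s
Total time = 3.52 + 3.04 + 25.0 = 31.6 s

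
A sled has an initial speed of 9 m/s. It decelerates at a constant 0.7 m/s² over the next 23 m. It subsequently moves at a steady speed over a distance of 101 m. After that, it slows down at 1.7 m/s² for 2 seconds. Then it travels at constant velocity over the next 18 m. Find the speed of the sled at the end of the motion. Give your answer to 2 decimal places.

Phase 1 (decelerating): v₀ = 9.00 m/s, a = -0.7 m/s².
v² = v₀² + 2aΔx = 9.00² + 2·-0.7·23 = 48.8 → v = 6.99 m/s
t = (v − v₀)/a = (6.99 − 9.00)/-0.7 = 2.88 s

Phase 2 (constant speed): v₀ = 6.99 m/s, a = 0 m/s².
Constant speed: t = d/v = 101/6.99 = 14.5 s

Phase 3 (decelerating): v₀ = 6.99 m/s, a = -1.7 m/s².
v = v₀ + at = 6.99 + (-1.7)(2) = 3.59 m/s
Δx = v₀t + ½at² = 6.99·2 + 0.5·-1.7·2² = 10.6 m

Phase 4 (constant speed): v₀ = 3.59 m/s, a = 0 m/s².
Constant speed: t = d/v = 18/3.59 = 5.02 s
Final speed = 3.59 m/s

3.59 m/s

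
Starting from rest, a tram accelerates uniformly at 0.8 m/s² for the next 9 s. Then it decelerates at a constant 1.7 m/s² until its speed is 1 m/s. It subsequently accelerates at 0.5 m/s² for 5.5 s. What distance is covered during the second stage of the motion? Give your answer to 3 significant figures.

Phase 1 (accelerating): v₀ = 0 m/s, a = 0.8 m/s².
v = v₀ + at = 0 + (0.8)(9) = 7.20 m/s
Δx = v₀t + ½at² = 0·9 + 0.5·0.8·9² = 32.4 m

Phase 2 (decelerating): v₀ = 7.20 m/s, a = -1.7 m/s².
v = v₀ + at → t = (1 − 7.20) / -1.7 = 3.65 s
v² = v₀² + 2aΔx → Δx = (1² − 7.20²)/(2·-1.7) = 15.0 m
Distance in phase 2 = 15.0 m

15.0 m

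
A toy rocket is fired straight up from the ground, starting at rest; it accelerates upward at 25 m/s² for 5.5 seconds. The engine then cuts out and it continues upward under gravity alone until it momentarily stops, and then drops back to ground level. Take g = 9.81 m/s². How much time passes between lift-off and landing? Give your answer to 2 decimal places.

Phase 1 (powered ascent): v₀ = 0 m/s, a = 25 m/s².
v = v₀ + at = 0 + (25)(5.5) = 138 m/s
Δx = v₀t + ½at² = 0·5.5 + 0.5·25·5.5² = 378 m

Phase 2 (coasting upward): v₀ = 138 m/s, a = -9.81 m/s².
v = v₀ + at → t = (0 − 138) / -9.81 = 14.0 s
v² = v₀² + 2aΔx → Δx = (0² − 138²)/(2·-9.81) = 964 m

Phase 3 (free fall): v₀ = 0 m/s, a = -9.81 m/s².
Falls 1340 m from rest: t = √(2·1340/9.81) = 16.5 s; v = g·t = 162 m/s.
Total time = 5.50 + 14.0 + 16.5 = 36.1 s

36.06 s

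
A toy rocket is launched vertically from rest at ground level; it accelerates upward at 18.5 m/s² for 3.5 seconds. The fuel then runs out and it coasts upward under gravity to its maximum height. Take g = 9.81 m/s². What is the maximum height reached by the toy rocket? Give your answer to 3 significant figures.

Phase 1 (powered ascent): v₀ = 0 m/s, a = 18.5 m/s².
v = v₀ + at = 0 + (18.5)(3.5) = 64.8 m/s
Δx = v₀t + ½at² = 0·3.5 + 0.5·18.5·3.5² = 113 m

Phase 2 (coasting upward): v₀ = 64.8 m/s, a = -9.81 m/s².
v = v₀ + at → t = (0 − 64.8) / -9.81 = 6.60 s
v² = v₀² + 2aΔx → Δx = (0² − 64.8²)/(2·-9.81) = 214 m
Maximum height = 113 + 214 = 327 m

327 m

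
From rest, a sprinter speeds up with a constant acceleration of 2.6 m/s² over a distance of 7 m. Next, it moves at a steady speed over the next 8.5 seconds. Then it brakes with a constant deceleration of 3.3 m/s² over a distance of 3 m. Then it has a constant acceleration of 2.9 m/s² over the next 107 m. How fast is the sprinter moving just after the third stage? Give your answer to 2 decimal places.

4.07 m/s

Phase 1 (accelerating): v₀ = 0 m/s, a = 2.6 m/s².
v² = v₀² + 2aΔx = 0² + 2·2.6·7 = 36.4 → v = 6.03 m/s
t = (v − v₀)/a = (6.03 − 0)/2.6 = 2.32 s

Phase 2 (constant speed): v₀ = 6.03 m/s, a = 0 m/s².
v = v₀ + at = 6.03 + (0)(8.5) = 6.03 m/s
Δx = v₀t + ½at² = 6.03·8.5 + 0.5·0·8.5² = 51.3 m

Phase 3 (decelerating): v₀ = 6.03 m/s, a = -3.3 m/s².
v² = v₀² + 2aΔx = 6.03² + 2·-3.3·3 = 16.6 → v = 4.07 m/s
t = (v − v₀)/a = (4.07 − 6.03)/-3.3 = 0.594 s
Speed at end of phase 3 = 4.07 m/s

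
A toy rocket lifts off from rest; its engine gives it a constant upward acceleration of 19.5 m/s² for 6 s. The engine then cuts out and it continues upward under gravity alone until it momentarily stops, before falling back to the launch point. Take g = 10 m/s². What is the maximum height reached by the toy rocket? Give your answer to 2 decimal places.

1035.45 m

Phase 1 (powered ascent): v₀ = 0 m/s, a = 19.5 m/s².
v = v₀ + at = 0 + (19.5)(6) = 117 m/s
Δx = v₀t + ½at² = 0·6 + 0.5·19.5·6² = 351 m

Phase 2 (coasting upward): v₀ = 117 m/s, a = -10 m/s².
v = v₀ + at → t = (0 − 117) / -10 = 11.7 s
v² = v₀² + 2aΔx → Δx = (0² − 117²)/(2·-10) = 684 m
Maximum height = 351 + 684 = 1040 m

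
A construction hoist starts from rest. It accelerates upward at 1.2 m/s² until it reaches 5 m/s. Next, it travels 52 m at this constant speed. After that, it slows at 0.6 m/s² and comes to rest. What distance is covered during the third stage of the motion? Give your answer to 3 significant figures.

Phase 1 (accelerating): v₀ = 0 m/s, a = 1.2 m/s².
v = v₀ + at → t = (5 − 0) / 1.2 = 4.17 s
v² = v₀² + 2aΔx → Δx = (5² − 0²)/(2·1.2) = 10.4 m

Phase 2 (constant speed): v₀ = 5.00 m/s, a = 0 m/s².
Constant speed: t = d/v = 52/5.00 = 10.4 s

Phase 3 (decelerating): v₀ = 5.00 m/s, a = -0.6 m/s².
v = v₀ + at → t = (0 − 5.00) / -0.6 = 8.33 s
v² = v₀² + 2aΔx → Δx = (0² − 5.00²)/(2·-0.6) = 20.8 m
Distance in phase 3 = 20.8 m

20.8 m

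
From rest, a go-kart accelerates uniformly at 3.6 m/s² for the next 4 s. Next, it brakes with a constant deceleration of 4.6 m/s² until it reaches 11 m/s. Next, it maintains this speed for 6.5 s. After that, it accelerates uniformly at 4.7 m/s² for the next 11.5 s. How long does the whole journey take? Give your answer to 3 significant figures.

Phase 1 (accelerating): v₀ = 0 m/s, a = 3.6 m/s².
v = v₀ + at = 0 + (3.6)(4) = 14.4 m/s
Δx = v₀t + ½at² = 0·4 + 0.5·3.6·4² = 28.8 m

Phase 2 (decelerating): v₀ = 14.4 m/s, a = -4.6 m/s².
v = v₀ + at → t = (11 − 14.4) / -4.6 = 0.739 s
v² = v₀² + 2aΔx → Δx = (11² − 14.4²)/(2·-4.6) = 9.39 m

Phase 3 (constant speed): v₀ = 11.0 m/s, a = 0 m/s².
v = v₀ + at = 11.0 + (0)(6.5) = 11.0 m/s
Δx = v₀t + ½at² = 11.0·6.5 + 0.5·0·6.5² = 71.5 m

Phase 4 (accelerating): v₀ = 11.0 m/s, a = 4.7 m/s².
v = v₀ + at = 11.0 + (4.7)(11.5) = 65.1 m/s
Δx = v₀t + ½at² = 11.0·11.5 + 0.5·4.7·11.5² = 437 m
Total time = 4.00 + 0.739 + 6.50 + 11.5 = 22.7 s

22.7 s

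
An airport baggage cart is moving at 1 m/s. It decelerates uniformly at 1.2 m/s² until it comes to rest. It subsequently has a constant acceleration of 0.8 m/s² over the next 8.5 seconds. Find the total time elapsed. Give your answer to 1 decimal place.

9.3 s

Phase 1 (decelerating): v₀ = 1.00 m/s, a = -1.2 m/s².
v = v₀ + at → t = (0 − 1.00) / -1.2 = 0.833 s
v² = v₀² + 2aΔx → Δx = (0² − 1.00²)/(2·-1.2) = 0.417 m

Phase 2 (accelerating): v₀ = 0 m/s, a = 0.8 m/s².
v = v₀ + at = 0 + (0.8)(8.5) = 6.80 m/s
Δx = v₀t + ½at² = 0·8.5 + 0.5·0.8·8.5² = 28.9 m
Total time = 0.833 + 8.50 = 9.33 s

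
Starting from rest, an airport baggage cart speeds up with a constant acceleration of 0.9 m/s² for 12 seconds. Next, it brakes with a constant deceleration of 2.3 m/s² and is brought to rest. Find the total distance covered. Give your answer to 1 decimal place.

90.2 m

Phase 1 (accelerating): v₀ = 0 m/s, a = 0.9 m/s².
v = v₀ + at = 0 + (0.9)(12) = 10.8 m/s
Δx = v₀t + ½at² = 0·12 + 0.5·0.9·12² = 64.8 m

Phase 2 (decelerating): v₀ = 10.8 m/s, a = -2.3 m/s².
v = v₀ + at → t = (0 − 10.8) / -2.3 = 4.70 s
v² = v₀² + 2aΔx → Δx = (0² − 10.8²)/(2·-2.3) = 25.4 m
Total distance = 64.8 + 25.4 = 90.2 m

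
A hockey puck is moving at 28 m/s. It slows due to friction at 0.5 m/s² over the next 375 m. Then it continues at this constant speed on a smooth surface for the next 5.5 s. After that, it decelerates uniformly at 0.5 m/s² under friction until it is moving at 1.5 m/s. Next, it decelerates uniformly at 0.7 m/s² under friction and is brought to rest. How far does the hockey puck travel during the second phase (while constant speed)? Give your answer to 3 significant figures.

111 m

Phase 1 (decelerating): v₀ = 28.0 m/s, a = -0.5 m/s².
v² = v₀² + 2aΔx = 28.0² + 2·-0.5·375 = 409 → v = 20.2 m/s
t = (v − v₀)/a = (20.2 − 28.0)/-0.5 = 15.6 s

Phase 2 (constant speed): v₀ = 20.2 m/s, a = 0 m/s².
v = v₀ + at = 20.2 + (0)(5.5) = 20.2 m/s
Δx = v₀t + ½at² = 20.2·5.5 + 0.5·0·5.5² = 111 m
Distance in phase 2 = 111 m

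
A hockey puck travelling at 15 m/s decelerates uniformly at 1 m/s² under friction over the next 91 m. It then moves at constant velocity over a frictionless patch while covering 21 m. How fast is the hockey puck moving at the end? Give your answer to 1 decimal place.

Phase 1 (decelerating): v₀ = 15.0 m/s, a = -1 m/s².
v² = v₀² + 2aΔx = 15.0² + 2·-1·91 = 43.0 → v = 6.56 m/s
t = (v − v₀)/a = (6.56 − 15.0)/-1 = 8.44 s

Phase 2 (constant speed): v₀ = 6.56 m/s, a = 0 m/s².
Constant speed: t = d/v = 21/6.56 = 3.20 s
Final speed = 6.56 m/s

6.6 m/s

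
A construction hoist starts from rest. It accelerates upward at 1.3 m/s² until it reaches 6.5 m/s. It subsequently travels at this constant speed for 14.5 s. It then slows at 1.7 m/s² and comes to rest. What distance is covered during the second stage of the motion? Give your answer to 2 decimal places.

94.25 m

Phase 1 (accelerating): v₀ = 0 m/s, a = 1.3 m/s².
v = v₀ + at → t = (6.5 − 0) / 1.3 = 5.00 s
v² = v₀² + 2aΔx → Δx = (6.5² − 0²)/(2·1.3) = 16.2 m

Phase 2 (constant speed): v₀ = 6.50 m/s, a = 0 m/s².
v = v₀ + at = 6.50 + (0)(14.5) = 6.50 m/s
Δx = v₀t + ½at² = 6.50·14.5 + 0.5·0·14.5² = 94.2 m
Distance in phase 2 = 94.2 m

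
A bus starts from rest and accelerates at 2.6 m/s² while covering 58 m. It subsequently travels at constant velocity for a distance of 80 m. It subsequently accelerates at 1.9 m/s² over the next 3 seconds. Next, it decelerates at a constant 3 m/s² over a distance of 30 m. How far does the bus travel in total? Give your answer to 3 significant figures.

229 m

Phase 1 (accelerating): v₀ = 0 m/s, a = 2.6 m/s².
v² = v₀² + 2aΔx = 0² + 2·2.6·58 = 302 → v = 17.4 m/s
t = (v − v₀)/a = (17.4 − 0)/2.6 = 6.68 s

Phase 2 (constant speed): v₀ = 17.4 m/s, a = 0 m/s².
Constant speed: t = d/v = 80/17.4 = 4.61 s

Phase 3 (accelerating): v₀ = 17.4 m/s, a = 1.9 m/s².
v = v₀ + at = 17.4 + (1.9)(3) = 23.1 m/s
Δx = v₀t + ½at² = 17.4·3 + 0.5·1.9·3² = 60.6 m

Phase 4 (decelerating): v₀ = 23.1 m/s, a = -3 m/s².
v² = v₀² + 2aΔx = 23.1² + 2·-3·30 = 352 → v = 18.8 m/s
t = (v − v₀)/a = (18.8 − 23.1)/-3 = 1.43 s
Total distance = 58.0 + 80.0 + 60.6 + 30.0 = 229 m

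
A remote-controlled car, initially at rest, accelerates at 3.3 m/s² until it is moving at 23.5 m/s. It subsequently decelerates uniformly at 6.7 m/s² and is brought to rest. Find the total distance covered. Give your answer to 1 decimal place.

Phase 1 (accelerating): v₀ = 0 m/s, a = 3.3 m/s².
v = v₀ + at → t = (23.5 − 0) / 3.3 = 7.12 s
v² = v₀² + 2aΔx → Δx = (23.5² − 0²)/(2·3.3) = 83.7 m

Phase 2 (decelerating): v₀ = 23.5 m/s, a = -6.7 m/s².
v = v₀ + at → t = (0 − 23.5) / -6.7 = 3.51 s
v² = v₀² + 2aΔx → Δx = (0² − 23.5²)/(2·-6.7) = 41.2 m
Total distance = 83.7 + 41.2 = 125 m

124.9 m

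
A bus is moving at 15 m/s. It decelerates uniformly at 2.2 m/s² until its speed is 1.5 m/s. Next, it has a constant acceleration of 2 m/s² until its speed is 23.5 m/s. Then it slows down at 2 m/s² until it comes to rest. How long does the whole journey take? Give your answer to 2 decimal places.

28.89 s

Phase 1 (decelerating): v₀ = 15.0 m/s, a = -2.2 m/s².
v = v₀ + at → t = (1.5 − 15.0) / -2.2 = 6.14 s
v² = v₀² + 2aΔx → Δx = (1.5² − 15.0²)/(2·-2.2) = 50.6 m

Phase 2 (accelerating): v₀ = 1.50 m/s, a = 2 m/s².
v = v₀ + at → t = (23.5 − 1.50) / 2 = 11.0 s
v² = v₀² + 2aΔx → Δx = (23.5² − 1.50²)/(2·2) = 138 m

Phase 3 (decelerating): v₀ = 23.5 m/s, a = -2 m/s².
v = v₀ + at → t = (0 − 23.5) / -2 = 11.8 s
v² = v₀² + 2aΔx → Δx = (0² − 23.5²)/(2·-2) = 138 m
Total time = 6.14 + 11.0 + 11.8 = 28.9 s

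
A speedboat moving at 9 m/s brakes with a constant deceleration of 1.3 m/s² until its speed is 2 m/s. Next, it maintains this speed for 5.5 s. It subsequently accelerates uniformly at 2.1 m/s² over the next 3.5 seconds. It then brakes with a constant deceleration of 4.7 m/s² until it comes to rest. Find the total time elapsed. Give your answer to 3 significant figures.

16.4 s

Phase 1 (decelerating): v₀ = 9.00 m/s, a = -1.3 m/s².
v = v₀ + at → t = (2 − 9.00) / -1.3 = 5.38 s
v² = v₀² + 2aΔx → Δx = (2² − 9.00²)/(2·-1.3) = 29.6 m

Phase 2 (constant speed): v₀ = 2.00 m/s, a = 0 m/s².
v = v₀ + at = 2.00 + (0)(5.5) = 2.00 m/s
Δx = v₀t + ½at² = 2.00·5.5 + 0.5·0·5.5² = 11.0 m

Phase 3 (accelerating): v₀ = 2.00 m/s, a = 2.1 m/s².
v = v₀ + at = 2.00 + (2.1)(3.5) = 9.35 m/s
Δx = v₀t + ½at² = 2.00·3.5 + 0.5·2.1·3.5² = 19.9 m

Phase 4 (decelerating): v₀ = 9.35 m/s, a = -4.7 m/s².
v = v₀ + at → t = (0 − 9.35) / -4.7 = 1.99 s
v² = v₀² + 2aΔx → Δx = (0² − 9.35²)/(2·-4.7) = 9.30 m
Total time = 5.38 + 5.50 + 3.50 + 1.99 = 16.4 s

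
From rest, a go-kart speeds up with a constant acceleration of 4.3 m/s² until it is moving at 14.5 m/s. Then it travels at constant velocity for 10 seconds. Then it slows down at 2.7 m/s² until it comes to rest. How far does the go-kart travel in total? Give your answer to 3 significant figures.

Phase 1 (accelerating): v₀ = 0 m/s, a = 4.3 m/s².
v = v₀ + at → t = (14.5 − 0) / 4.3 = 3.37 s
v² = v₀² + 2aΔx → Δx = (14.5² − 0²)/(2·4.3) = 24.4 m

Phase 2 (constant speed): v₀ = 14.5 m/s, a = 0 m/s².
v = v₀ + at = 14.5 + (0)(10) = 14.5 m/s
Δx = v₀t + ½at² = 14.5·10 + 0.5·0·10² = 145 m

Phase 3 (decelerating): v₀ = 14.5 m/s, a = -2.7 m/s².
v = v₀ + at → t = (0 − 14.5) / -2.7 = 5.37 s
v² = v₀² + 2aΔx → Δx = (0² − 14.5²)/(2·-2.7) = 38.9 m
Total distance = 24.4 + 145 + 38.9 = 208 m

208 m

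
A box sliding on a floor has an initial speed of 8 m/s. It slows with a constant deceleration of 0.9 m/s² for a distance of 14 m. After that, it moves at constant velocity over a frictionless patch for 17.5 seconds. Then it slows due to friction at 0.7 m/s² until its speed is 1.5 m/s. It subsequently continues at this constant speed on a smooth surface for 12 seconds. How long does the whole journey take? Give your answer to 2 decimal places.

38.22 s

Phase 1 (decelerating): v₀ = 8.00 m/s, a = -0.9 m/s².
v² = v₀² + 2aΔx = 8.00² + 2·-0.9·14 = 38.8 → v = 6.23 m/s
t = (v − v₀)/a = (6.23 − 8.00)/-0.9 = 1.97 s

Phase 2 (constant speed): v₀ = 6.23 m/s, a = 0 m/s².
v = v₀ + at = 6.23 + (0)(17.5) = 6.23 m/s
Δx = v₀t + ½at² = 6.23·17.5 + 0.5·0·17.5² = 109 m

Phase 3 (decelerating): v₀ = 6.23 m/s, a = -0.7 m/s².
v = v₀ + at → t = (1.5 − 6.23) / -0.7 = 6.76 s
v² = v₀² + 2aΔx → Δx = (1.5² − 6.23²)/(2·-0.7) = 26.1 m

Phase 4 (constant speed): v₀ = 1.50 m/s, a = 0 m/s².
v = v₀ + at = 1.50 + (0)(12) = 1.50 m/s
Δx = v₀t + ½at² = 1.50·12 + 0.5·0·12² = 18.0 m
Total time = 1.97 + 17.5 + 6.76 + 12.0 = 38.2 s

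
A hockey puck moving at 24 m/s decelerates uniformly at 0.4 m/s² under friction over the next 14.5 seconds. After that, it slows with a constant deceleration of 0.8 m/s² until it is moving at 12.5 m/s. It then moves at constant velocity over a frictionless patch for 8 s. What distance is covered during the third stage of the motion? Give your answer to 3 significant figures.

100 m

Phase 1 (decelerating): v₀ = 24.0 m/s, a = -0.4 m/s².
v = v₀ + at = 24.0 + (-0.4)(14.5) = 18.2 m/s
Δx = v₀t + ½at² = 24.0·14.5 + 0.5·-0.4·14.5² = 306 m

Phase 2 (decelerating): v₀ = 18.2 m/s, a = -0.8 m/s².
v = v₀ + at → t = (12.5 − 18.2) / -0.8 = 7.12 s
v² = v₀² + 2aΔx → Δx = (12.5² − 18.2²)/(2·-0.8) = 109 m

Phase 3 (constant speed): v₀ = 12.5 m/s, a = 0 m/s².
v = v₀ + at = 12.5 + (0)(8) = 12.5 m/s
Δx = v₀t + ½at² = 12.5·8 + 0.5·0·8² = 100 m
Distance in phase 3 = 100 m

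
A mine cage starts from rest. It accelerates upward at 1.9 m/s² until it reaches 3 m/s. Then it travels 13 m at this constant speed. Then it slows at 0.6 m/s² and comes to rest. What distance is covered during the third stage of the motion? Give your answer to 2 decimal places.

Phase 1 (accelerating): v₀ = 0 m/s, a = 1.9 m/s².
v = v₀ + at → t = (3 − 0) / 1.9 = 1.58 s
v² = v₀² + 2aΔx → Δx = (3² − 0²)/(2·1.9) = 2.37 m

Phase 2 (constant speed): v₀ = 3.00 m/s, a = 0 m/s².
Constant speed: t = d/v = 13/3.00 = 4.33 s

Phase 3 (decelerating): v₀ = 3.00 m/s, a = -0.6 m/s².
v = v₀ + at → t = (0 − 3.00) / -0.6 = 5.00 s
v² = v₀² + 2aΔx → Δx = (0² − 3.00²)/(2·-0.6) = 7.50 m
Distance in phase 3 = 7.50 m

7.50 m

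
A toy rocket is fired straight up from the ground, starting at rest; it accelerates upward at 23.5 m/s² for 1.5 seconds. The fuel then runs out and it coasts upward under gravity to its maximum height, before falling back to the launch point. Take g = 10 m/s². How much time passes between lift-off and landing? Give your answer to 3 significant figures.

Phase 1 (powered ascent): v₀ = 0 m/s, a = 23.5 m/s².
v = v₀ + at = 0 + (23.5)(1.5) = 35.2 m/s
Δx = v₀t + ½at² = 0·1.5 + 0.5·23.5·1.5² = 26.4 m

Phase 2 (coasting upward): v₀ = 35.2 m/s, a = -10 m/s².
v = v₀ + at → t = (0 − 35.2) / -10 = 3.52 s
v² = v₀² + 2aΔx → Δx = (0² − 35.2²)/(2·-10) = 62.1 m

Phase 3 (free fall): v₀ = 0 m/s, a = -10 m/s².
Falls 88.6 m from rest: t = √(2·88.6/10) = 4.21 s; v = g·t = 42.1 m/s.
Total time = 1.50 + 3.52 + 4.21 = 9.23 s

9.23 s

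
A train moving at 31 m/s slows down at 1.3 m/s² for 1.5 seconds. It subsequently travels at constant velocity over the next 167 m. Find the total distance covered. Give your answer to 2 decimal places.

212.04 m

Phase 1 (decelerating): v₀ = 31.0 m/s, a = -1.3 m/s².
v = v₀ + at = 31.0 + (-1.3)(1.5) = 29.1 m/s
Δx = v₀t + ½at² = 31.0·1.5 + 0.5·-1.3·1.5² = 45.0 m

Phase 2 (constant speed): v₀ = 29.1 m/s, a = 0 m/s².
Constant speed: t = d/v = 167/29.1 = 5.75 s
Total distance = 45.0 + 167 = 212 m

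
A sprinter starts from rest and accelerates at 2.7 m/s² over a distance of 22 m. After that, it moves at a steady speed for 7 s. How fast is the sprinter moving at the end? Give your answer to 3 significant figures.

Phase 1 (accelerating): v₀ = 0 m/s, a = 2.7 m/s².
v² = v₀² + 2aΔx = 0² + 2·2.7·22 = 119 → v = 10.9 m/s
t = (v − v₀)/a = (10.9 − 0)/2.7 = 4.04 s

Phase 2 (constant speed): v₀ = 10.9 m/s, a = 0 m/s².
v = v₀ + at = 10.9 + (0)(7) = 10.9 m/s
Δx = v₀t + ½at² = 10.9·7 + 0.5·0·7² = 76.3 m
Final speed = 10.9 m/s

10.9 m/s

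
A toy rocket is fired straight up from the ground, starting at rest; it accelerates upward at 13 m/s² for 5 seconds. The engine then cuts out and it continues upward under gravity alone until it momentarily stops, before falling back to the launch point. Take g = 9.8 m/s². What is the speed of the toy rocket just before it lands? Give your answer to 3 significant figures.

86.1 m/s

Phase 1 (powered ascent): v₀ = 0 m/s, a = 13 m/s².
v = v₀ + at = 0 + (13)(5) = 65.0 m/s
Δx = v₀t + ½at² = 0·5 + 0.5·13·5² = 162 m

Phase 2 (coasting upward): v₀ = 65.0 m/s, a = -9.8 m/s².
v = v₀ + at → t = (0 − 65.0) / -9.8 = 6.63 s
v² = v₀² + 2aΔx → Δx = (0² − 65.0²)/(2·-9.8) = 216 m

Phase 3 (free fall): v₀ = 0 m/s, a = -9.8 m/s².
Falls 378 m from rest: t = √(2·378/9.8) = 8.78 s; v = g·t = 86.1 m/s.
Impact speed = 86.1 m/s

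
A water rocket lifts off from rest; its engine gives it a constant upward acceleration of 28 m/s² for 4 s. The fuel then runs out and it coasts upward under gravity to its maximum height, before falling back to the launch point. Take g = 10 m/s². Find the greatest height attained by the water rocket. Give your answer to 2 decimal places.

Phase 1 (powered ascent): v₀ = 0 m/s, a = 28 m/s².
v = v₀ + at = 0 + (28)(4) = 112 m/s
Δx = v₀t + ½at² = 0·4 + 0.5·28·4² = 224 m

Phase 2 (coasting upward): v₀ = 112 m/s, a = -10 m/s².
v = v₀ + at → t = (0 − 112) / -10 = 11.2 s
v² = v₀² + 2aΔx → Δx = (0² − 112²)/(2·-10) = 627 m
Maximum height = 224 + 627 = 851 m

851.20 m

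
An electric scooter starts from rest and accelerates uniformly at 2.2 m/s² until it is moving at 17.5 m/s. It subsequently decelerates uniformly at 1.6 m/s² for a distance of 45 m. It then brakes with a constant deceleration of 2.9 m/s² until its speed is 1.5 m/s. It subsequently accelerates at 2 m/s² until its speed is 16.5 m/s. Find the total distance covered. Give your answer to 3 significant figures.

Phase 1 (accelerating): v₀ = 0 m/s, a = 2.2 m/s².
v = v₀ + at → t = (17.5 − 0) / 2.2 = 7.95 s
v² = v₀² + 2aΔx → Δx = (17.5² − 0²)/(2·2.2) = 69.6 m

Phase 2 (decelerating): v₀ = 17.5 m/s, a = -1.6 m/s².
v² = v₀² + 2aΔx = 17.5² + 2·-1.6·45 = 162 → v = 12.7 m/s
t = (v − v₀)/a = (12.7 − 17.5)/-1.6 = 2.98 s

Phase 3 (decelerating): v₀ = 12.7 m/s, a = -2.9 m/s².
v = v₀ + at → t = (1.5 − 12.7) / -2.9 = 3.88 s
v² = v₀² + 2aΔx → Δx = (1.5² − 12.7²)/(2·-2.9) = 27.6 m

Phase 4 (accelerating): v₀ = 1.50 m/s, a = 2 m/s².
v = v₀ + at → t = (16.5 − 1.50) / 2 = 7.50 s
v² = v₀² + 2aΔx → Δx = (16.5² − 1.50²)/(2·2) = 67.5 m
Total distance = 69.6 + 45.0 + 27.6 + 67.5 = 210 m

210 m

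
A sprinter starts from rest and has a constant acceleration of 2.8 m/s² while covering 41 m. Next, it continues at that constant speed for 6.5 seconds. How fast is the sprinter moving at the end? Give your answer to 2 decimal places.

Phase 1 (accelerating): v₀ = 0 m/s, a = 2.8 m/s².
v² = v₀² + 2aΔx = 0² + 2·2.8·41 = 230 → v = 15.2 m/s
t = (v − v₀)/a = (15.2 − 0)/2.8 = 5.41 s

Phase 2 (constant speed): v₀ = 15.2 m/s, a = 0 m/s².
v = v₀ + at = 15.2 + (0)(6.5) = 15.2 m/s
Δx = v₀t + ½at² = 15.2·6.5 + 0.5·0·6.5² = 98.5 m
Final speed = 15.2 m/s

15.15 m/s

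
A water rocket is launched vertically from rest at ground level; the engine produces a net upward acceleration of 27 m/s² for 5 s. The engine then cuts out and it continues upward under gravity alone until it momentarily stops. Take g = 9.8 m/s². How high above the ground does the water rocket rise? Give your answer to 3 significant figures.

1270 m

Phase 1 (powered ascent): v₀ = 0 m/s, a = 27 m/s².
v = v₀ + at = 0 + (27)(5) = 135 m/s
Δx = v₀t + ½at² = 0·5 + 0.5·27·5² = 338 m

Phase 2 (coasting upward): v₀ = 135 m/s, a = -9.8 m/s².
v = v₀ + at → t = (0 − 135) / -9.8 = 13.8 s
v² = v₀² + 2aΔx → Δx = (0² − 135²)/(2·-9.8) = 930 m
Maximum height = 338 + 930 = 1270 m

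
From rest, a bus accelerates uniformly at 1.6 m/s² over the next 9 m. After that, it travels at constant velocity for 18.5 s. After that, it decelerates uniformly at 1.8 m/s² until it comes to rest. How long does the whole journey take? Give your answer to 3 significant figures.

24.8 s

Phase 1 (accelerating): v₀ = 0 m/s, a = 1.6 m/s².
v² = v₀² + 2aΔx = 0² + 2·1.6·9 = 28.8 → v = 5.37 m/s
t = (v − v₀)/a = (5.37 − 0)/1.6 = 3.35 s

Phase 2 (constant speed): v₀ = 5.37 m/s, a = 0 m/s².
v = v₀ + at = 5.37 + (0)(18.5) = 5.37 m/s
Δx = v₀t + ½at² = 5.37·18.5 + 0.5·0·18.5² = 99.3 m

Phase 3 (decelerating): v₀ = 5.37 m/s, a = -1.8 m/s².
v = v₀ + at → t = (0 − 5.37) / -1.8 = 2.98 s
v² = v₀² + 2aΔx → Δx = (0² − 5.37²)/(2·-1.8) = 8.00 m
Total time = 3.35 + 18.5 + 2.98 = 24.8 s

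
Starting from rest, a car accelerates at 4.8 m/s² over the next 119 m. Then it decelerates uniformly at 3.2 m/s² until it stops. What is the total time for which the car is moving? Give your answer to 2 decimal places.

Phase 1 (accelerating): v₀ = 0 m/s, a = 4.8 m/s².
v² = v₀² + 2aΔx = 0² + 2·4.8·119 = 1140 → v = 33.8 m/s
t = (v − v₀)/a = (33.8 − 0)/4.8 = 7.04 s

Phase 2 (decelerating): v₀ = 33.8 m/s, a = -3.2 m/s².
v = v₀ + at → t = (0 − 33.8) / -3.2 = 10.6 s
v² = v₀² + 2aΔx → Δx = (0² − 33.8²)/(2·-3.2) = 178 m
Total time = 7.04 + 10.6 = 17.6 s

17.60 s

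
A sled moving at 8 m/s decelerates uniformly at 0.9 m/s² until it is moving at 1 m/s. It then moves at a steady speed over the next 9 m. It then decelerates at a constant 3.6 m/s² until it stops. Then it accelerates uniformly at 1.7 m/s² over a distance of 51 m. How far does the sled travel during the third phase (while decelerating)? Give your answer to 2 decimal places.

0.14 m

Phase 1 (decelerating): v₀ = 8.00 m/s, a = -0.9 m/s².
v = v₀ + at → t = (1 − 8.00) / -0.9 = 7.78 s
v² = v₀² + 2aΔx → Δx = (1² − 8.00²)/(2·-0.9) = 35.0 m

Phase 2 (constant speed): v₀ = 1.00 m/s, a = 0 m/s².
Constant speed: t = d/v = 9/1.00 = 9.00 s

Phase 3 (decelerating): v₀ = 1.00 m/s, a = -3.6 m/s².
v = v₀ + at → t = (0 − 1.00) / -3.6 = 0.278 s
v² = v₀² + 2aΔx → Δx = (0² − 1.00²)/(2·-3.6) = 0.139 m
Distance in phase 3 = 0.139 m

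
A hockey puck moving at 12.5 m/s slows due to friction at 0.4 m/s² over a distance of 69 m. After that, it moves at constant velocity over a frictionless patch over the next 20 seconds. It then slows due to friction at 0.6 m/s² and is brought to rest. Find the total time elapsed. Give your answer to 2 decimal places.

Phase 1 (decelerating): v₀ = 12.5 m/s, a = -0.4 m/s².
v² = v₀² + 2aΔx = 12.5² + 2·-0.4·69 = 101 → v = 10.1 m/s
t = (v − v₀)/a = (10.1 − 12.5)/-0.4 = 6.12 s

Phase 2 (constant speed): v₀ = 10.1 m/s, a = 0 m/s².
v = v₀ + at = 10.1 + (0)(20) = 10.1 m/s
Δx = v₀t + ½at² = 10.1·20 + 0.5·0·20² = 201 m

Phase 3 (decelerating): v₀ = 10.1 m/s, a = -0.6 m/s².
v = v₀ + at → t = (0 − 10.1) / -0.6 = 16.8 s
v² = v₀² + 2aΔx → Δx = (0² − 10.1²)/(2·-0.6) = 84.2 m
Total time = 6.12 + 20.0 + 16.8 = 42.9 s

42.87 s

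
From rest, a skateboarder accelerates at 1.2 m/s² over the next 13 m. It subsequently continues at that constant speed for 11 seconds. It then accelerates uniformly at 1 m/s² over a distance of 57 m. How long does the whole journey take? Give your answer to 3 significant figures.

22.1 s

Phase 1 (accelerating): v₀ = 0 m/s, a = 1.2 m/s².
v² = v₀² + 2aΔx = 0² + 2·1.2·13 = 31.2 → v = 5.59 m/s
t = (v − v₀)/a = (5.59 − 0)/1.2 = 4.65 s

Phase 2 (constant speed): v₀ = 5.59 m/s, a = 0 m/s².
v = v₀ + at = 5.59 + (0)(11) = 5.59 m/s
Δx = v₀t + ½at² = 5.59·11 + 0.5·0·11² = 61.4 m

Phase 3 (accelerating): v₀ = 5.59 m/s, a = 1 m/s².
v² = v₀² + 2aΔx = 5.59² + 2·1·57 = 145 → v = 12.0 m/s
t = (v − v₀)/a = (12.0 − 5.59)/1 = 6.46 s
Total time = 4.65 + 11.0 + 6.46 = 22.1 s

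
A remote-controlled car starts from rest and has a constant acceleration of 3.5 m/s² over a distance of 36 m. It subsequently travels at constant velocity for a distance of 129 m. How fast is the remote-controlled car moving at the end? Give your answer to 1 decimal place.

15.9 m/s

Phase 1 (accelerating): v₀ = 0 m/s, a = 3.5 m/s².
v² = v₀² + 2aΔx = 0² + 2·3.5·36 = 252 → v = 15.9 m/s
t = (v − v₀)/a = (15.9 − 0)/3.5 = 4.54 s

Phase 2 (constant speed): v₀ = 15.9 m/s, a = 0 m/s².
Constant speed: t = d/v = 129/15.9 = 8.13 s
Final speed = 15.9 m/s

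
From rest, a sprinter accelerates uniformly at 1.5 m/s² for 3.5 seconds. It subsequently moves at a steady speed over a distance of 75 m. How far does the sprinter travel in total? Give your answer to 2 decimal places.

84.19 m

Phase 1 (accelerating): v₀ = 0 m/s, a = 1.5 m/s².
v = v₀ + at = 0 + (1.5)(3.5) = 5.25 m/s
Δx = v₀t + ½at² = 0·3.5 + 0.5·1.5·3.5² = 9.19 m

Phase 2 (constant speed): v₀ = 5.25 m/s, a = 0 m/s².
Constant speed: t = d/v = 75/5.25 = 14.3 s
Total distance = 9.19 + 75.0 = 84.2 m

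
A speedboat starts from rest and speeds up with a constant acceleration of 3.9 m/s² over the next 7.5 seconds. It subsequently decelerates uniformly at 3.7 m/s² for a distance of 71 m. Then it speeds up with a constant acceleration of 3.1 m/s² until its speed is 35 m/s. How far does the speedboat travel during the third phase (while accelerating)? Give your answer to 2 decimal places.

Phase 1 (accelerating): v₀ = 0 m/s, a = 3.9 m/s².
v = v₀ + at = 0 + (3.9)(7.5) = 29.2 m/s
Δx = v₀t + ½at² = 0·7.5 + 0.5·3.9·7.5² = 110 m

Phase 2 (decelerating): v₀ = 29.2 m/s, a = -3.7 m/s².
v² = v₀² + 2aΔx = 29.2² + 2·-3.7·71 = 330 → v = 18.2 m/s
t = (v − v₀)/a = (18.2 − 29.2)/-3.7 = 2.99 s

Phase 3 (accelerating): v₀ = 18.2 m/s, a = 3.1 m/s².
v = v₀ + at → t = (35 − 18.2) / 3.1 = 5.43 s
v² = v₀² + 2aΔx → Δx = (35² − 18.2²)/(2·3.1) = 144 m
Distance in phase 3 = 144 m

144.33 m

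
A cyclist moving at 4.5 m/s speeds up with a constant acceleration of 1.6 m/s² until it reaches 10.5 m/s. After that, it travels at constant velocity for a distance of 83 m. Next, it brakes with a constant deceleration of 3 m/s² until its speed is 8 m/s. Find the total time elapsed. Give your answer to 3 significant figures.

Phase 1 (accelerating): v₀ = 4.50 m/s, a = 1.6 m/s².
v = v₀ + at → t = (10.5 − 4.50) / 1.6 = 3.75 s
v² = v₀² + 2aΔx → Δx = (10.5² − 4.50²)/(2·1.6) = 28.1 m

Phase 2 (constant speed): v₀ = 10.5 m/s, a = 0 m/s².
Constant speed: t = d/v = 83/10.5 = 7.90 s

Phase 3 (decelerating): v₀ = 10.5 m/s, a = -3 m/s².
v = v₀ + at → t = (8 − 10.5) / -3 = 0.833 s
v² = v₀² + 2aΔx → Δx = (8² − 10.5²)/(2·-3) = 7.71 m
Total time = 3.75 + 7.90 + 0.833 = 12.5 s

12.5 s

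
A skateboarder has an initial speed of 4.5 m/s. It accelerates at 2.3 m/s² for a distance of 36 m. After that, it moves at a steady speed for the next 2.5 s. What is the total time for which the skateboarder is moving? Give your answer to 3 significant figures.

6.47 s

Phase 1 (accelerating): v₀ = 4.50 m/s, a = 2.3 m/s².
v² = v₀² + 2aΔx = 4.50² + 2·2.3·36 = 186 → v = 13.6 m/s
t = (v − v₀)/a = (13.6 − 4.50)/2.3 = 3.97 s

Phase 2 (constant speed): v₀ = 13.6 m/s, a = 0 m/s².
v = v₀ + at = 13.6 + (0)(2.5) = 13.6 m/s
Δx = v₀t + ½at² = 13.6·2.5 + 0.5·0·2.5² = 34.1 m
Total time = 3.97 + 2.50 = 6.47 s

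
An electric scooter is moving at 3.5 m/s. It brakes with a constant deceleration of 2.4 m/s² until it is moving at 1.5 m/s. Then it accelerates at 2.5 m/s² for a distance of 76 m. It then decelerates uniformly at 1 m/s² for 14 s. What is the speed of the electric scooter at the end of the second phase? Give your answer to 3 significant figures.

19.6 m/s

Phase 1 (decelerating): v₀ = 3.50 m/s, a = -2.4 m/s².
v = v₀ + at → t = (1.5 − 3.50) / -2.4 = 0.833 s
v² = v₀² + 2aΔx → Δx = (1.5² − 3.50²)/(2·-2.4) = 2.08 m

Phase 2 (accelerating): v₀ = 1.50 m/s, a = 2.5 m/s².
v² = v₀² + 2aΔx = 1.50² + 2·2.5·76 = 382 → v = 19.6 m/s
t = (v − v₀)/a = (19.6 − 1.50)/2.5 = 7.22 s
Speed at end of phase 2 = 19.6 m/s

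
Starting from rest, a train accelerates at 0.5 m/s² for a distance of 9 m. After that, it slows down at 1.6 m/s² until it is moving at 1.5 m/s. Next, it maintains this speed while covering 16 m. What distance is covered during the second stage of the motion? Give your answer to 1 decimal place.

2.1 m

Phase 1 (accelerating): v₀ = 0 m/s, a = 0.5 m/s².
v² = v₀² + 2aΔx = 0² + 2·0.5·9 = 9.00 → v = 3.00 m/s
t = (v − v₀)/a = (3.00 − 0)/0.5 = 6.00 s

Phase 2 (decelerating): v₀ = 3.00 m/s, a = -1.6 m/s².
v = v₀ + at → t = (1.5 − 3.00) / -1.6 = 0.938 s
v² = v₀² + 2aΔx → Δx = (1.5² − 3.00²)/(2·-1.6) = 2.11 m
Distance in phase 2 = 2.11 m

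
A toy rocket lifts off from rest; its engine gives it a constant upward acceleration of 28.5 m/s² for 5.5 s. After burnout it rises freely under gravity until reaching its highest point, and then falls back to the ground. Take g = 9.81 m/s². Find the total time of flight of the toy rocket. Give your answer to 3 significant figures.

40.0 s

Phase 1 (powered ascent): v₀ = 0 m/s, a = 28.5 m/s².
v = v₀ + at = 0 + (28.5)(5.5) = 157 m/s
Δx = v₀t + ½at² = 0·5.5 + 0.5·28.5·5.5² = 431 m

Phase 2 (coasting upward): v₀ = 157 m/s, a = -9.81 m/s².
v = v₀ + at → t = (0 − 157) / -9.81 = 16.0 s
v² = v₀² + 2aΔx → Δx = (0² − 157²)/(2·-9.81) = 1250 m

Phase 3 (free fall): v₀ = 0 m/s, a = -9.81 m/s².
Falls 1680 m from rest: t = √(2·1680/9.81) = 18.5 s; v = g·t = 182 m/s.
Total time = 5.50 + 16.0 + 18.5 = 40.0 s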